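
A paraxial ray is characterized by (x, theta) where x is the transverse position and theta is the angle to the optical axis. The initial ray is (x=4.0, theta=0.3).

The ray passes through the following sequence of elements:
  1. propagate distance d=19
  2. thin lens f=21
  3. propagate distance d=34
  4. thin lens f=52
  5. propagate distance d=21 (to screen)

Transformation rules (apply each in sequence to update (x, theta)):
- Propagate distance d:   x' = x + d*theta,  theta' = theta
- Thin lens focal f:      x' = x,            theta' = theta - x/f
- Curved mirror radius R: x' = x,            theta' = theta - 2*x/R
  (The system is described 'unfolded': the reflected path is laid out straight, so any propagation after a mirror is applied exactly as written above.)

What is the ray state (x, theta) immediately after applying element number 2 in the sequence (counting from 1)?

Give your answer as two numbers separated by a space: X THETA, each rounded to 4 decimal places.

Answer: 9.7000 -0.1619

Derivation:
Initial: x=4.0000 theta=0.3000
After 1 (propagate distance d=19): x=9.7000 theta=0.3000
After 2 (thin lens f=21): x=9.7000 theta=-17/105 (≈-0.1619)
Rounded to 4 decimal places: x = 9.7000, theta = -0.1619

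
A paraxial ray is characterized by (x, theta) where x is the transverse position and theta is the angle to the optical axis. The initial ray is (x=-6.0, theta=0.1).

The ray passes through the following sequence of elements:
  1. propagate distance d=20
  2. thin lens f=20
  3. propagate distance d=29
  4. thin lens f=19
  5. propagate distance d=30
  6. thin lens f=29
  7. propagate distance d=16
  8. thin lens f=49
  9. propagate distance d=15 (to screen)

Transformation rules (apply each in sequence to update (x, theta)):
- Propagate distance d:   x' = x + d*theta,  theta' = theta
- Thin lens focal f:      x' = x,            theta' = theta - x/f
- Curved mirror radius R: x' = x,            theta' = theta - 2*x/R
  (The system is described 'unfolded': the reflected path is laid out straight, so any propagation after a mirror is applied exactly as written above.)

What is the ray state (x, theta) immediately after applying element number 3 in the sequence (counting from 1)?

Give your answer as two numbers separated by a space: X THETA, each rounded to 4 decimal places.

Answer: 4.7000 0.3000

Derivation:
Initial: x=-6.0000 theta=0.1000
After 1 (propagate distance d=20): x=-4.0000 theta=0.1000
After 2 (thin lens f=20): x=-4.0000 theta=0.3000
After 3 (propagate distance d=29): x=4.7000 theta=0.3000
Rounded to 4 decimal places: x = 4.7000, theta = 0.3000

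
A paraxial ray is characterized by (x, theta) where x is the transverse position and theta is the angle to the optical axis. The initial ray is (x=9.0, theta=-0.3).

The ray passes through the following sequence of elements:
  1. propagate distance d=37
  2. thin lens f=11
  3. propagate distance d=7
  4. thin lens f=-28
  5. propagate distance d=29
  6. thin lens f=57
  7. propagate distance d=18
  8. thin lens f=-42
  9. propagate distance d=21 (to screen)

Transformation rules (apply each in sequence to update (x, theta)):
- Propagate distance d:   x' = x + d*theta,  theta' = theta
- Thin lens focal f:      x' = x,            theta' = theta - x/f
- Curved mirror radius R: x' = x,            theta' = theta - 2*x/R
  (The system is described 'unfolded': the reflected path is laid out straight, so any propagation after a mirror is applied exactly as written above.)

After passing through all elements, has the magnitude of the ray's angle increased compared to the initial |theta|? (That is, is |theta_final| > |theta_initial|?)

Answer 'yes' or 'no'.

Answer: no

Derivation:
Initial: x=9.0000 theta=-0.3000
After 1 (propagate distance d=37): x=-2.1000 theta=-0.3000
After 2 (thin lens f=11): x=-2.1000 theta=-6/55 (≈-0.1091)
After 3 (propagate distance d=7): x=-63/22 (≈-2.8636) theta=-6/55 (≈-0.1091)
After 4 (thin lens f=-28): x=-63/22 (≈-2.8636) theta=-93/440 (≈-0.2114)
After 5 (propagate distance d=29): x=-3957/440 (≈-8.9932) theta=-93/440 (≈-0.2114)
After 6 (thin lens f=57): x=-3957/440 (≈-8.9932) theta=-56/1045 (≈-0.0536)
After 7 (propagate distance d=18): x=-83247/8360 (≈-9.9578) theta=-56/1045 (≈-0.0536)
After 8 (thin lens f=-42): x=-83247/8360 (≈-9.9578) theta=-34021/117040 (≈-0.2907)
After 9 (propagate distance d=21 (to screen)): x=-268557/16720 (≈-16.0620) theta=-34021/117040 (≈-0.2907)
|theta_initial|=0.3000 |theta_final|=34021/117040 (≈0.2907) -> not increased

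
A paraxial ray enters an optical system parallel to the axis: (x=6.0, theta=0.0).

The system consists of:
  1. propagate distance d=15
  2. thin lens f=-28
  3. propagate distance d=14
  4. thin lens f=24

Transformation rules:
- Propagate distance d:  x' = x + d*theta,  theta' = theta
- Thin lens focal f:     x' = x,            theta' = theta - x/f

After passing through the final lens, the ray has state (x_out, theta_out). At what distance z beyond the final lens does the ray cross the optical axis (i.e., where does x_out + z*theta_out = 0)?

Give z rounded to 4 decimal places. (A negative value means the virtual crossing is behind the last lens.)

Initial: x=6.0000 theta=0.0000
After 1 (propagate distance d=15): x=6.0000 theta=0.0000
After 2 (thin lens f=-28): x=6.0000 theta=3/14 (≈0.2143)
After 3 (propagate distance d=14): x=9.0000 theta=3/14 (≈0.2143)
After 4 (thin lens f=24): x=9.0000 theta=-9/56 (≈-0.1607)
z_focus = -x_out/theta_out = -(9.0000)/(-9/56) = 56.0000
Rounded to 4 decimal places: z = 56.0000

Answer: 56.0000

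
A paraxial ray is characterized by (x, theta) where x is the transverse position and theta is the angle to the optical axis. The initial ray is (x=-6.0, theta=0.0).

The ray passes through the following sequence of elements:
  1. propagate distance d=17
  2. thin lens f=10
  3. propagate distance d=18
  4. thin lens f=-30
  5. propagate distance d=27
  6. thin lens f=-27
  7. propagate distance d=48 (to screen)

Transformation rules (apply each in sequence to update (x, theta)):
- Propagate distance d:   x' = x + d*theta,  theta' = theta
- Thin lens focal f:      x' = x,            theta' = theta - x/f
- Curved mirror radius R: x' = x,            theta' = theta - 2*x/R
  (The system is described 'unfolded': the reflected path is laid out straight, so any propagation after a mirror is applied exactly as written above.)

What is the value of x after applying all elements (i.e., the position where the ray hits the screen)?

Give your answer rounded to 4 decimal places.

Initial: x=-6.0000 theta=0.0000
After 1 (propagate distance d=17): x=-6.0000 theta=0.0000
After 2 (thin lens f=10): x=-6.0000 theta=0.6000
After 3 (propagate distance d=18): x=4.8000 theta=0.6000
After 4 (thin lens f=-30): x=4.8000 theta=0.7600
After 5 (propagate distance d=27): x=25.3200 theta=0.7600
After 6 (thin lens f=-27): x=25.3200 theta=382/225 (≈1.6978)
After 7 (propagate distance d=48 (to screen)): x=8011/75 (≈106.8133) theta=382/225 (≈1.6978)
Rounded to 4 decimal places: x = 106.8133

Answer: 106.8133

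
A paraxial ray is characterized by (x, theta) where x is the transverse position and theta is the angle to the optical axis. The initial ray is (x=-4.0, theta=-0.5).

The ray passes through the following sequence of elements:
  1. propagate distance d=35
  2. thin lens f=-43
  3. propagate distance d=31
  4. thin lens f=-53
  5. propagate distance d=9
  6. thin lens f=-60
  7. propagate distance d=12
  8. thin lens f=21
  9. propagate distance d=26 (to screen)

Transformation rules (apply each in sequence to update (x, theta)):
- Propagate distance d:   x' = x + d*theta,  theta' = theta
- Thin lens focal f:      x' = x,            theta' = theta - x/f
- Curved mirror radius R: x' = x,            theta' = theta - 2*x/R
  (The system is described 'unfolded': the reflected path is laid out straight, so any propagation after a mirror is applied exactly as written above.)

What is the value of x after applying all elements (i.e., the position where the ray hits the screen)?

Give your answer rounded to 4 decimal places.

Initial: x=-4.0000 theta=-0.5000
After 1 (propagate distance d=35): x=-21.5000 theta=-0.5000
After 2 (thin lens f=-43): x=-21.5000 theta=-1.0000
After 3 (propagate distance d=31): x=-52.5000 theta=-1.0000
After 4 (thin lens f=-53): x=-52.5000 theta=-211/106 (≈-1.9906)
After 5 (propagate distance d=9): x=-3732/53 (≈-70.4151) theta=-211/106 (≈-1.9906)
After 6 (thin lens f=-60): x=-3732/53 (≈-70.4151) theta=-1677/530 (≈-3.1642)
After 7 (propagate distance d=12): x=-28722/265 (≈-108.3849) theta=-1677/530 (≈-3.1642)
After 8 (thin lens f=21): x=-28722/265 (≈-108.3849) theta=7409/3710 (≈1.9970)
After 9 (propagate distance d=26 (to screen)): x=-104737/1855 (≈-56.4620) theta=7409/3710 (≈1.9970)
Rounded to 4 decimal places: x = -56.4620

Answer: -56.4620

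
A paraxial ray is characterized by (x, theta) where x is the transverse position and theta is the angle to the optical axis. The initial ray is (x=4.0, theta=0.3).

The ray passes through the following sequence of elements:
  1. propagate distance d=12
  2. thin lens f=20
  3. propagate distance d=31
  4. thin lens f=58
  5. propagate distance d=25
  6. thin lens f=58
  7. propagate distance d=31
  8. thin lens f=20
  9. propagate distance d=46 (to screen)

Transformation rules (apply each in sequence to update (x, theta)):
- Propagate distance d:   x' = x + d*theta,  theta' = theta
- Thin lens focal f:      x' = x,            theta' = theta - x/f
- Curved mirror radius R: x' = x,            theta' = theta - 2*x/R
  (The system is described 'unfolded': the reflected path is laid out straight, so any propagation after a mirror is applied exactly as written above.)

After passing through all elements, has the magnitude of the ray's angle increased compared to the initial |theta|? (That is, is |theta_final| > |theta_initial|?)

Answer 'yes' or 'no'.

Answer: no

Derivation:
Initial: x=4.0000 theta=0.3000
After 1 (propagate distance d=12): x=7.6000 theta=0.3000
After 2 (thin lens f=20): x=7.6000 theta=-0.0800
After 3 (propagate distance d=31): x=5.1200 theta=-0.0800
After 4 (thin lens f=58): x=5.1200 theta=-122/725 (≈-0.1683)
After 5 (propagate distance d=25): x=662/725 (≈0.9131) theta=-122/725 (≈-0.1683)
After 6 (thin lens f=58): x=662/725 (≈0.9131) theta=-3869/21025 (≈-0.1840)
After 7 (propagate distance d=31): x=-100741/21025 (≈-4.7915) theta=-3869/21025 (≈-0.1840)
After 8 (thin lens f=20): x=-100741/21025 (≈-4.7915) theta=23361/420500 (≈0.0556)
After 9 (propagate distance d=46 (to screen)): x=-470107/210250 (≈-2.2359) theta=23361/420500 (≈0.0556)
|theta_initial|=0.3000 |theta_final|=23361/420500 (≈0.0556) -> not increased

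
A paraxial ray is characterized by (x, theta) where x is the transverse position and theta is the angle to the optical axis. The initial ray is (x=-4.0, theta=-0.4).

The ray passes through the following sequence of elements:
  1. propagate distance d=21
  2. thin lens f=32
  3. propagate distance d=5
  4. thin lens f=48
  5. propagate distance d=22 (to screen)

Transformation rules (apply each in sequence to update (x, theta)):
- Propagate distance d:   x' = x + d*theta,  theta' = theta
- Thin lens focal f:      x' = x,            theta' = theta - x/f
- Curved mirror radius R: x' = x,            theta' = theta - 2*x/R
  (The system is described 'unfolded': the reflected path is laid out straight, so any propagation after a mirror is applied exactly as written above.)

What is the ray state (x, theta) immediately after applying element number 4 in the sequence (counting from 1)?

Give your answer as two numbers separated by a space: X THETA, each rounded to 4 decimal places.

Answer: -12.4625 0.2471

Derivation:
Initial: x=-4.0000 theta=-0.4000
After 1 (propagate distance d=21): x=-12.4000 theta=-0.4000
After 2 (thin lens f=32): x=-12.4000 theta=-0.0125
After 3 (propagate distance d=5): x=-12.4625 theta=-0.0125
After 4 (thin lens f=48): x=-12.4625 theta=949/3840 (≈0.2471)
Rounded to 4 decimal places: x = -12.4625, theta = 0.2471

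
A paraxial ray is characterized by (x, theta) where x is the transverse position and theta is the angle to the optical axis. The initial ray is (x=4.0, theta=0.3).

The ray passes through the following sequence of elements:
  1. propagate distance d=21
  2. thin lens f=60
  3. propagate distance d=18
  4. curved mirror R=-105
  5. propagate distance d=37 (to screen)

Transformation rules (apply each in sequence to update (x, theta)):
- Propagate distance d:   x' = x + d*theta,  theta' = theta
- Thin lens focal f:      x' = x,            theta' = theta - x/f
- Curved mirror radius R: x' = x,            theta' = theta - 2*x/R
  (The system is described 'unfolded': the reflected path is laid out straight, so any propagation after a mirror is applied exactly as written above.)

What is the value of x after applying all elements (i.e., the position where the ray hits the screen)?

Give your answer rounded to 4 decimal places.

Answer: 26.2454

Derivation:
Initial: x=4.0000 theta=0.3000
After 1 (propagate distance d=21): x=10.3000 theta=0.3000
After 2 (thin lens f=60): x=10.3000 theta=77/600 (≈0.1283)
After 3 (propagate distance d=18): x=12.6100 theta=77/600 (≈0.1283)
After 4 (curved mirror R=-105): x=12.6100 theta=7739/21000 (≈0.3685)
After 5 (propagate distance d=37 (to screen)): x=551153/21000 (≈26.2454) theta=7739/21000 (≈0.3685)
Rounded to 4 decimal places: x = 26.2454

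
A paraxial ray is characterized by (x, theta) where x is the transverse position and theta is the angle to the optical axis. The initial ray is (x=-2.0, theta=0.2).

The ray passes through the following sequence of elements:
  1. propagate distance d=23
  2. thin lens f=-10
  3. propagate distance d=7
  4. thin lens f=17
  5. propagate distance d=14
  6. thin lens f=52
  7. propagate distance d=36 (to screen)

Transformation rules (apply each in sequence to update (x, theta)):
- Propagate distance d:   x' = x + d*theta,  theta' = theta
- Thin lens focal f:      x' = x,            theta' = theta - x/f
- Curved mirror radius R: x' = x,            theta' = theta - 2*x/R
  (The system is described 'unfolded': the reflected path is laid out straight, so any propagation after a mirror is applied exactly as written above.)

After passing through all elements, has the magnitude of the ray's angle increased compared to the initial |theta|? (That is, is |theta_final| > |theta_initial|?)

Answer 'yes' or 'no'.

Initial: x=-2.0000 theta=0.2000
After 1 (propagate distance d=23): x=2.6000 theta=0.2000
After 2 (thin lens f=-10): x=2.6000 theta=0.4600
After 3 (propagate distance d=7): x=5.8200 theta=0.4600
After 4 (thin lens f=17): x=5.8200 theta=2/17 (≈0.1176)
After 5 (propagate distance d=14): x=6347/850 (≈7.4671) theta=2/17 (≈0.1176)
After 6 (thin lens f=52): x=6347/850 (≈7.4671) theta=-1147/44200 (≈-0.0260)
After 7 (propagate distance d=36 (to screen)): x=36094/5525 (≈6.5329) theta=-1147/44200 (≈-0.0260)
|theta_initial|=0.2000 |theta_final|=1147/44200 (≈0.0260) -> not increased

Answer: no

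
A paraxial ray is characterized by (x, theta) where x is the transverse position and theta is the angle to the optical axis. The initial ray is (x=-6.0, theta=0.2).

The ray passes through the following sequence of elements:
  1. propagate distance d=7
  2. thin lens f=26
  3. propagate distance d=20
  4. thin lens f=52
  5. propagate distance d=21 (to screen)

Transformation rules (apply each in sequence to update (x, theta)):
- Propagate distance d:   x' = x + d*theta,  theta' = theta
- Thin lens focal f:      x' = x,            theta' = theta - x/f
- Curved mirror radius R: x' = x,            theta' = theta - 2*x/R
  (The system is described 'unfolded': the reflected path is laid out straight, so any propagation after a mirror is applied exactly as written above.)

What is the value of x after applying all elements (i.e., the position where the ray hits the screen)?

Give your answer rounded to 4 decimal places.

Initial: x=-6.0000 theta=0.2000
After 1 (propagate distance d=7): x=-4.6000 theta=0.2000
After 2 (thin lens f=26): x=-4.6000 theta=49/130 (≈0.3769)
After 3 (propagate distance d=20): x=191/65 (≈2.9385) theta=49/130 (≈0.3769)
After 4 (thin lens f=52): x=191/65 (≈2.9385) theta=1083/3380 (≈0.3204)
After 5 (propagate distance d=21 (to screen)): x=6535/676 (≈9.6672) theta=1083/3380 (≈0.3204)
Rounded to 4 decimal places: x = 9.6672

Answer: 9.6672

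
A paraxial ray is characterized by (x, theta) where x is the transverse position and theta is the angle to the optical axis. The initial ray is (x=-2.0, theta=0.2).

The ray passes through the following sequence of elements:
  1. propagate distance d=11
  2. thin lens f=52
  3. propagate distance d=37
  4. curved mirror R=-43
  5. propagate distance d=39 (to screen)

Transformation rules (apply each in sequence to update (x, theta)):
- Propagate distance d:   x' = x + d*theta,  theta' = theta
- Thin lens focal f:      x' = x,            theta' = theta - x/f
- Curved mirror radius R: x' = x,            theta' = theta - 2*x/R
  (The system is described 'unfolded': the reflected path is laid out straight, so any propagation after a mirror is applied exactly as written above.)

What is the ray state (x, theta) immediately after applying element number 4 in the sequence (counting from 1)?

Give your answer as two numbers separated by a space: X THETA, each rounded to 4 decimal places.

Initial: x=-2.0000 theta=0.2000
After 1 (propagate distance d=11): x=0.2000 theta=0.2000
After 2 (thin lens f=52): x=0.2000 theta=51/260 (≈0.1962)
After 3 (propagate distance d=37): x=1939/260 (≈7.4577) theta=51/260 (≈0.1962)
After 4 (curved mirror R=-43): x=1939/260 (≈7.4577) theta=467/860 (≈0.5430)
Rounded to 4 decimal places: x = 7.4577, theta = 0.5430

Answer: 7.4577 0.5430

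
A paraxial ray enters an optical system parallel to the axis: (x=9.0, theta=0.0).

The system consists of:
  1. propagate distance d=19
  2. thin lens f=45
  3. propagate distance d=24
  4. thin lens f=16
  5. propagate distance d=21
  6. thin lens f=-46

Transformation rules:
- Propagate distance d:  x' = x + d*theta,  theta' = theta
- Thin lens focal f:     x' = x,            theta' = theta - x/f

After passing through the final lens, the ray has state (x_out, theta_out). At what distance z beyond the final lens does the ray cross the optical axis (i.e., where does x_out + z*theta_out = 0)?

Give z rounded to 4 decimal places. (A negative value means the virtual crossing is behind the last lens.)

Initial: x=9.0000 theta=0.0000
After 1 (propagate distance d=19): x=9.0000 theta=0.0000
After 2 (thin lens f=45): x=9.0000 theta=-0.2000
After 3 (propagate distance d=24): x=4.2000 theta=-0.2000
After 4 (thin lens f=16): x=4.2000 theta=-0.4625
After 5 (propagate distance d=21): x=-5.5125 theta=-0.4625
After 6 (thin lens f=-46): x=-5.5125 theta=-2143/3680 (≈-0.5823)
z_focus = -x_out/theta_out = -(-5.5125)/(-2143/3680) = -20286/2143 ≈ -9.4662
Rounded to 4 decimal places: z = -9.4662

Answer: -9.4662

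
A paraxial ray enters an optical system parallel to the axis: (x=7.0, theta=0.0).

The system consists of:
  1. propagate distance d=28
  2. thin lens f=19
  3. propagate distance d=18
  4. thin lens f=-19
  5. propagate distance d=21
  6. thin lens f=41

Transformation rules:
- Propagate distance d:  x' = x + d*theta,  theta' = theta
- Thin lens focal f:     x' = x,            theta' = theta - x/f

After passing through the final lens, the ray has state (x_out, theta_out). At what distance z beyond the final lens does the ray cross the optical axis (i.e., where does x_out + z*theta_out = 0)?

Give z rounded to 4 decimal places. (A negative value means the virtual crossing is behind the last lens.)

Initial: x=7.0000 theta=0.0000
After 1 (propagate distance d=28): x=7.0000 theta=0.0000
After 2 (thin lens f=19): x=7.0000 theta=-7/19 (≈-0.3684)
After 3 (propagate distance d=18): x=7/19 (≈0.3684) theta=-7/19 (≈-0.3684)
After 4 (thin lens f=-19): x=7/19 (≈0.3684) theta=-126/361 (≈-0.3490)
After 5 (propagate distance d=21): x=-2513/361 (≈-6.9612) theta=-126/361 (≈-0.3490)
After 6 (thin lens f=41): x=-2513/361 (≈-6.9612) theta=-2653/14801 (≈-0.1792)
z_focus = -x_out/theta_out = -(-2513/361)/(-2653/14801) = -14719/379 ≈ -38.8364
Rounded to 4 decimal places: z = -38.8364

Answer: -38.8364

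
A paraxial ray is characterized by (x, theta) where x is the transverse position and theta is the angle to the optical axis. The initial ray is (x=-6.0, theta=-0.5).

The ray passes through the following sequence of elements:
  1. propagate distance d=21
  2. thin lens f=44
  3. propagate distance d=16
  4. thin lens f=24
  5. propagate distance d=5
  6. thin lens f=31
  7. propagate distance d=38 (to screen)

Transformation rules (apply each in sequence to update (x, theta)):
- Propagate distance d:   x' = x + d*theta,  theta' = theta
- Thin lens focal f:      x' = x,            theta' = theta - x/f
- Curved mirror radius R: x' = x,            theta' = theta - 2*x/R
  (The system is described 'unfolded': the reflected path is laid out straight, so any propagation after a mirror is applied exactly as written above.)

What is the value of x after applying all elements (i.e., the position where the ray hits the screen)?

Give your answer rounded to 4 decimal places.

Answer: 27.9899

Derivation:
Initial: x=-6.0000 theta=-0.5000
After 1 (propagate distance d=21): x=-16.5000 theta=-0.5000
After 2 (thin lens f=44): x=-16.5000 theta=-0.1250
After 3 (propagate distance d=16): x=-18.5000 theta=-0.1250
After 4 (thin lens f=24): x=-18.5000 theta=31/48 (≈0.6458)
After 5 (propagate distance d=5): x=-733/48 (≈-15.2708) theta=31/48 (≈0.6458)
After 6 (thin lens f=31): x=-733/48 (≈-15.2708) theta=847/744 (≈1.1384)
After 7 (propagate distance d=38 (to screen)): x=13883/496 (≈27.9899) theta=847/744 (≈1.1384)
Rounded to 4 decimal places: x = 27.9899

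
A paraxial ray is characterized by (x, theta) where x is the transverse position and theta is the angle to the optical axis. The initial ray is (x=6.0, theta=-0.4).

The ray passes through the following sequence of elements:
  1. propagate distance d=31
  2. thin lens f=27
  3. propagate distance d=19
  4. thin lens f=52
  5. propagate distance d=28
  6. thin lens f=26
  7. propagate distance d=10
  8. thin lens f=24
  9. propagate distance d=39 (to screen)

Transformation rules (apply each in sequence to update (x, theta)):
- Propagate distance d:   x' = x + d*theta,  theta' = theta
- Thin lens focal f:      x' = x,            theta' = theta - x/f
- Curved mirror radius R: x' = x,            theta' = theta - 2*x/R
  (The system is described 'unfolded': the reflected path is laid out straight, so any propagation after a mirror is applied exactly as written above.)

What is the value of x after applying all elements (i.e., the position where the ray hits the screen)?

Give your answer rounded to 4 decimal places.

Answer: 17.5033

Derivation:
Initial: x=6.0000 theta=-0.4000
After 1 (propagate distance d=31): x=-6.4000 theta=-0.4000
After 2 (thin lens f=27): x=-6.4000 theta=-22/135 (≈-0.1630)
After 3 (propagate distance d=19): x=-1282/135 (≈-9.4963) theta=-22/135 (≈-0.1630)
After 4 (thin lens f=52): x=-1282/135 (≈-9.4963) theta=23/1170 (≈0.0197)
After 5 (propagate distance d=28): x=-3140/351 (≈-8.9459) theta=23/1170 (≈0.0197)
After 6 (thin lens f=26): x=-3140/351 (≈-8.9459) theta=16597/45630 (≈0.3637)
After 7 (propagate distance d=10): x=-24223/4563 (≈-5.3086) theta=16597/45630 (≈0.3637)
After 8 (thin lens f=24): x=-24223/4563 (≈-5.3086) theta=320279/547560 (≈0.5849)
After 9 (propagate distance d=39 (to screen)): x=3194707/182520 (≈17.5033) theta=320279/547560 (≈0.5849)
Rounded to 4 decimal places: x = 17.5033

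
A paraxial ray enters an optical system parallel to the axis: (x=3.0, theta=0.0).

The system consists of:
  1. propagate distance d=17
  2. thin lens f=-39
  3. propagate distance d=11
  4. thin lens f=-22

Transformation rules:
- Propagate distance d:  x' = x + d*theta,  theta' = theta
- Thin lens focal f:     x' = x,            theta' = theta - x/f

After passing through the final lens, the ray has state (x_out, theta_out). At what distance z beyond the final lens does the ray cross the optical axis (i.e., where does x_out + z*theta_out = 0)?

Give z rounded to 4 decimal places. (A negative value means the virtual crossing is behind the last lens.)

Initial: x=3.0000 theta=0.0000
After 1 (propagate distance d=17): x=3.0000 theta=0.0000
After 2 (thin lens f=-39): x=3.0000 theta=1/13 (≈0.0769)
After 3 (propagate distance d=11): x=50/13 (≈3.8462) theta=1/13 (≈0.0769)
After 4 (thin lens f=-22): x=50/13 (≈3.8462) theta=36/143 (≈0.2517)
z_focus = -x_out/theta_out = -(50/13)/(36/143) = -275/18 ≈ -15.2778
Rounded to 4 decimal places: z = -15.2778

Answer: -15.2778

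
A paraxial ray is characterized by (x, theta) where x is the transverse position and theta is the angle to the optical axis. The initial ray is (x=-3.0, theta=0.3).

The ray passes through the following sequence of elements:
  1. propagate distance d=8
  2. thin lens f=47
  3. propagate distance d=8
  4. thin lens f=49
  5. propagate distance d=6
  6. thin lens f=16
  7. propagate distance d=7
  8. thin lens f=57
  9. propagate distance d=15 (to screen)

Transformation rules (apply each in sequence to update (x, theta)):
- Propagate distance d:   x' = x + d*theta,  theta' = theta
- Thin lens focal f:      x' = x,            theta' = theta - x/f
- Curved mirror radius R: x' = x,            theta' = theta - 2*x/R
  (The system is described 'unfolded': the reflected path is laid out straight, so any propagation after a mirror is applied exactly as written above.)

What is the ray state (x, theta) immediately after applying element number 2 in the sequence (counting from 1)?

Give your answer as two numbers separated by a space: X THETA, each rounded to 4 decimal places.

Answer: -0.6000 0.3128

Derivation:
Initial: x=-3.0000 theta=0.3000
After 1 (propagate distance d=8): x=-0.6000 theta=0.3000
After 2 (thin lens f=47): x=-0.6000 theta=147/470 (≈0.3128)
Rounded to 4 decimal places: x = -0.6000, theta = 0.3128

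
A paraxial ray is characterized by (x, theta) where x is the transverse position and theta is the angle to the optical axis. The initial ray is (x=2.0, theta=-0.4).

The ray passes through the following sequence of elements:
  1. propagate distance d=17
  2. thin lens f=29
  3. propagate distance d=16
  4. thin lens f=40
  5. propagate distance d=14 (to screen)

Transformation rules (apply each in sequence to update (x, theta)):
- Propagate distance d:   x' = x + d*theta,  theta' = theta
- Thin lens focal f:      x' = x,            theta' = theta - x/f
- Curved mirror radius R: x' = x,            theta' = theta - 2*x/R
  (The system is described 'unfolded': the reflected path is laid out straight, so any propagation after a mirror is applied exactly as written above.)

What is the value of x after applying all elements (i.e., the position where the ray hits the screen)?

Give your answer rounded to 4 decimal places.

Initial: x=2.0000 theta=-0.4000
After 1 (propagate distance d=17): x=-4.8000 theta=-0.4000
After 2 (thin lens f=29): x=-4.8000 theta=-34/145 (≈-0.2345)
After 3 (propagate distance d=16): x=-248/29 (≈-8.5517) theta=-34/145 (≈-0.2345)
After 4 (thin lens f=40): x=-248/29 (≈-8.5517) theta=-3/145 (≈-0.0207)
After 5 (propagate distance d=14 (to screen)): x=-1282/145 (≈-8.8414) theta=-3/145 (≈-0.0207)
Rounded to 4 decimal places: x = -8.8414

Answer: -8.8414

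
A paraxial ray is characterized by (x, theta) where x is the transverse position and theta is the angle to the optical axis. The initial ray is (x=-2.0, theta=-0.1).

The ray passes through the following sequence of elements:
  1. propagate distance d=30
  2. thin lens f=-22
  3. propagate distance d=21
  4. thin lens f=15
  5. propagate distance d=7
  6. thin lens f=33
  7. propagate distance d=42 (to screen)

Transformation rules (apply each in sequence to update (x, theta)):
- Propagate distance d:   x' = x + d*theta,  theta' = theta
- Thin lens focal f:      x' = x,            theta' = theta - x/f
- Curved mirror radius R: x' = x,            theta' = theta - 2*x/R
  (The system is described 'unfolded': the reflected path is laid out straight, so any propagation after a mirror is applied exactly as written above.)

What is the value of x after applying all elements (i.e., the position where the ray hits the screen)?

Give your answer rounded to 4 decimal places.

Answer: 21.8499

Derivation:
Initial: x=-2.0000 theta=-0.1000
After 1 (propagate distance d=30): x=-5.0000 theta=-0.1000
After 2 (thin lens f=-22): x=-5.0000 theta=-18/55 (≈-0.3273)
After 3 (propagate distance d=21): x=-653/55 (≈-11.8727) theta=-18/55 (≈-0.3273)
After 4 (thin lens f=15): x=-653/55 (≈-11.8727) theta=383/825 (≈0.4642)
After 5 (propagate distance d=7): x=-7114/825 (≈-8.6230) theta=383/825 (≈0.4642)
After 6 (thin lens f=33): x=-7114/825 (≈-8.6230) theta=19753/27225 (≈0.7255)
After 7 (propagate distance d=42 (to screen)): x=66096/3025 (≈21.8499) theta=19753/27225 (≈0.7255)
Rounded to 4 decimal places: x = 21.8499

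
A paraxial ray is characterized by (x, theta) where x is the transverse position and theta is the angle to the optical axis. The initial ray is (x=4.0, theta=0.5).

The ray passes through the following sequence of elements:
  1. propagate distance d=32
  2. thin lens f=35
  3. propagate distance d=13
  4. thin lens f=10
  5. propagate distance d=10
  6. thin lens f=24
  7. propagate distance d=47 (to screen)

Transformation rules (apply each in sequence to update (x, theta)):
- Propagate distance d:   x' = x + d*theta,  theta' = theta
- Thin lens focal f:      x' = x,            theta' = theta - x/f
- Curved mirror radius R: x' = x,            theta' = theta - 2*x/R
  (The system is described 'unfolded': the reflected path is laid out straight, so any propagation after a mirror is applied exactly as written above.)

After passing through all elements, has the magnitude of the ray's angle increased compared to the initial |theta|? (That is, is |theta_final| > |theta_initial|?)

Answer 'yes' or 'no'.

Initial: x=4.0000 theta=0.5000
After 1 (propagate distance d=32): x=20.0000 theta=0.5000
After 2 (thin lens f=35): x=20.0000 theta=-1/14 (≈-0.0714)
After 3 (propagate distance d=13): x=267/14 (≈19.0714) theta=-1/14 (≈-0.0714)
After 4 (thin lens f=10): x=267/14 (≈19.0714) theta=-277/140 (≈-1.9786)
After 5 (propagate distance d=10): x=-5/7 (≈-0.7143) theta=-277/140 (≈-1.9786)
After 6 (thin lens f=24): x=-5/7 (≈-0.7143) theta=-1637/840 (≈-1.9488)
After 7 (propagate distance d=47 (to screen)): x=-11077/120 (≈-92.3083) theta=-1637/840 (≈-1.9488)
|theta_initial|=0.5000 |theta_final|=1637/840 (≈1.9488) -> increased

Answer: yes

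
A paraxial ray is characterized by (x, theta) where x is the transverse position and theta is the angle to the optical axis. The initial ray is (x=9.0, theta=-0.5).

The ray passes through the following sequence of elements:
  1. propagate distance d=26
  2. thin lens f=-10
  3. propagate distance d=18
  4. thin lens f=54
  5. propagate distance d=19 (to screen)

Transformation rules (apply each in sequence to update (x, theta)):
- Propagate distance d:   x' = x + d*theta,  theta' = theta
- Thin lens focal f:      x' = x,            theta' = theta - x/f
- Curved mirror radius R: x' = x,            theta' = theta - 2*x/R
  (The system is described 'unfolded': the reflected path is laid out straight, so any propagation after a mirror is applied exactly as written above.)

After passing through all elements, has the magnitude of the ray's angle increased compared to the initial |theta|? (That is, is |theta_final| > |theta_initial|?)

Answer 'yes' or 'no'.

Answer: yes

Derivation:
Initial: x=9.0000 theta=-0.5000
After 1 (propagate distance d=26): x=-4.0000 theta=-0.5000
After 2 (thin lens f=-10): x=-4.0000 theta=-0.9000
After 3 (propagate distance d=18): x=-20.2000 theta=-0.9000
After 4 (thin lens f=54): x=-20.2000 theta=-71/135 (≈-0.5259)
After 5 (propagate distance d=19 (to screen)): x=-4076/135 (≈-30.1926) theta=-71/135 (≈-0.5259)
|theta_initial|=0.5000 |theta_final|=71/135 (≈0.5259) -> increased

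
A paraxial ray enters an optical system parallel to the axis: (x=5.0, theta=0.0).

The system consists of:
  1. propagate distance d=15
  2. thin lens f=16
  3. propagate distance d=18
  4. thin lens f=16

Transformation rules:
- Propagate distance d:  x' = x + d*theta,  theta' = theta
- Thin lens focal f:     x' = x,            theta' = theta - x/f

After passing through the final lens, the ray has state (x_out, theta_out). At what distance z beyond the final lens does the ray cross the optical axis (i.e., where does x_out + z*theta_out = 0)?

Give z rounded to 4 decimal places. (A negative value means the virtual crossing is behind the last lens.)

Answer: -2.2857

Derivation:
Initial: x=5.0000 theta=0.0000
After 1 (propagate distance d=15): x=5.0000 theta=0.0000
After 2 (thin lens f=16): x=5.0000 theta=-0.3125
After 3 (propagate distance d=18): x=-0.6250 theta=-0.3125
After 4 (thin lens f=16): x=-0.6250 theta=-35/128 (≈-0.2734)
z_focus = -x_out/theta_out = -(-0.6250)/(-35/128) = -16/7 ≈ -2.2857
Rounded to 4 decimal places: z = -2.2857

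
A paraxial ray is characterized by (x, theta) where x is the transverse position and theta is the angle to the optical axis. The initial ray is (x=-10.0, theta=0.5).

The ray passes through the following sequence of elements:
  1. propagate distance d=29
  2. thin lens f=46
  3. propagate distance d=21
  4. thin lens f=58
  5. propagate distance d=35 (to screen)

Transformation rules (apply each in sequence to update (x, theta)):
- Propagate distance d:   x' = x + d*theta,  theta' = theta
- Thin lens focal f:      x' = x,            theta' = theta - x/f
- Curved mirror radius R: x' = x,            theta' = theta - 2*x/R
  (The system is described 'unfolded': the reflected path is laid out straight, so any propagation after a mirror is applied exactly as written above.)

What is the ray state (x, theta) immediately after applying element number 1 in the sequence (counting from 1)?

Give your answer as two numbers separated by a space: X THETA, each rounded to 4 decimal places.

Answer: 4.5000 0.5000

Derivation:
Initial: x=-10.0000 theta=0.5000
After 1 (propagate distance d=29): x=4.5000 theta=0.5000
Rounded to 4 decimal places: x = 4.5000, theta = 0.5000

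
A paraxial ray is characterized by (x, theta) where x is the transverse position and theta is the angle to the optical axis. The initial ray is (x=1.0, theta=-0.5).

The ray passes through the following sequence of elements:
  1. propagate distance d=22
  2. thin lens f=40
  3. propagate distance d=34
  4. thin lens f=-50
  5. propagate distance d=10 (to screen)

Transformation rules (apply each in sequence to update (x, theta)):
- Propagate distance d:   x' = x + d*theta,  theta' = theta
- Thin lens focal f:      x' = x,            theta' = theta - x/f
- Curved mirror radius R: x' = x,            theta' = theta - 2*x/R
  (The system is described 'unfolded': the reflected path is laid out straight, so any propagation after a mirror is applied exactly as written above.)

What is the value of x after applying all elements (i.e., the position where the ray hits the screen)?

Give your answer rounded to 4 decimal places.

Initial: x=1.0000 theta=-0.5000
After 1 (propagate distance d=22): x=-10.0000 theta=-0.5000
After 2 (thin lens f=40): x=-10.0000 theta=-0.2500
After 3 (propagate distance d=34): x=-18.5000 theta=-0.2500
After 4 (thin lens f=-50): x=-18.5000 theta=-0.6200
After 5 (propagate distance d=10 (to screen)): x=-24.7000 theta=-0.6200
Rounded to 4 decimal places: x = -24.7000

Answer: -24.7000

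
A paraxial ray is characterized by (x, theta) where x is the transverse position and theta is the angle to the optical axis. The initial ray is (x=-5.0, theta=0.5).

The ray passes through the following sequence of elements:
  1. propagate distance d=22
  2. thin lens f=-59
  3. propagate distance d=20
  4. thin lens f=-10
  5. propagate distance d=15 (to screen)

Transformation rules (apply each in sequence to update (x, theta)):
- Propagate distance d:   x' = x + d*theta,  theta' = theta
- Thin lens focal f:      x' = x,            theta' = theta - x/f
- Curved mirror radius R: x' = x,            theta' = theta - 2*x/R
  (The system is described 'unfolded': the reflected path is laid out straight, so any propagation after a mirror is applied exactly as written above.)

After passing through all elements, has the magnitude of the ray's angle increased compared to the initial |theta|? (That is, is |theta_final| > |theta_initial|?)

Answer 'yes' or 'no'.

Initial: x=-5.0000 theta=0.5000
After 1 (propagate distance d=22): x=6.0000 theta=0.5000
After 2 (thin lens f=-59): x=6.0000 theta=71/118 (≈0.6017)
After 3 (propagate distance d=20): x=1064/59 (≈18.0339) theta=71/118 (≈0.6017)
After 4 (thin lens f=-10): x=1064/59 (≈18.0339) theta=1419/590 (≈2.4051)
After 5 (propagate distance d=15 (to screen)): x=6385/118 (≈54.1102) theta=1419/590 (≈2.4051)
|theta_initial|=0.5000 |theta_final|=1419/590 (≈2.4051) -> increased

Answer: yes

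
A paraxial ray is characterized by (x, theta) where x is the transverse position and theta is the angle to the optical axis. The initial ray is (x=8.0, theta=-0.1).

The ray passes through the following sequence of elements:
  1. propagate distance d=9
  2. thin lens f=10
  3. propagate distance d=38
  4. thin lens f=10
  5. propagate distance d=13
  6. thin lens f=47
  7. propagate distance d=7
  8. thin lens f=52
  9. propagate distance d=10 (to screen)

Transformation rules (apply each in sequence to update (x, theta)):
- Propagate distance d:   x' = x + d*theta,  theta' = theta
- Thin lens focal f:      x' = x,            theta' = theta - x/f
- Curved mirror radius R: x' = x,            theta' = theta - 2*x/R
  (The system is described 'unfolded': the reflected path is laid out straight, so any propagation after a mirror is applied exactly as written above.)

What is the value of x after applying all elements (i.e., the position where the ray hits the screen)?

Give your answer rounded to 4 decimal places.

Answer: 22.7626

Derivation:
Initial: x=8.0000 theta=-0.1000
After 1 (propagate distance d=9): x=7.1000 theta=-0.1000
After 2 (thin lens f=10): x=7.1000 theta=-0.8100
After 3 (propagate distance d=38): x=-23.6800 theta=-0.8100
After 4 (thin lens f=10): x=-23.6800 theta=1.5580
After 5 (propagate distance d=13): x=-3.4260 theta=1.5580
After 6 (thin lens f=47): x=-3.4260 theta=19163/11750 (≈1.6309)
After 7 (propagate distance d=7): x=187771/23500 (≈7.9903) theta=19163/11750 (≈1.6309)
After 8 (thin lens f=52): x=187771/23500 (≈7.9903) theta=1805181/1222000 (≈1.4772)
After 9 (propagate distance d=10 (to screen)): x=13907951/611000 (≈22.7626) theta=1805181/1222000 (≈1.4772)
Rounded to 4 decimal places: x = 22.7626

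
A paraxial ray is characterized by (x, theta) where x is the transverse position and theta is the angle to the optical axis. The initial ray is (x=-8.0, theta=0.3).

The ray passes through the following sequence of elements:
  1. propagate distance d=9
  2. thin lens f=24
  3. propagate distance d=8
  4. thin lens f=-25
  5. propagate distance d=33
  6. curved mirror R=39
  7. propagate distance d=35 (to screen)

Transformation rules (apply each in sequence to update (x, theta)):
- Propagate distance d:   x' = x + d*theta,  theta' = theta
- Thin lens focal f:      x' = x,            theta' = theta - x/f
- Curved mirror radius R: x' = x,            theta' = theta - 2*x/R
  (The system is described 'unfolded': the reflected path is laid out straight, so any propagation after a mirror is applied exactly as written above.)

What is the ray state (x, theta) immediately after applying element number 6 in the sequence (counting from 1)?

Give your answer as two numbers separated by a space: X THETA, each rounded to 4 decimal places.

Answer: 14.5582 -0.2711

Derivation:
Initial: x=-8.0000 theta=0.3000
After 1 (propagate distance d=9): x=-5.3000 theta=0.3000
After 2 (thin lens f=24): x=-5.3000 theta=25/48 (≈0.5208)
After 3 (propagate distance d=8): x=-17/15 (≈-1.1333) theta=25/48 (≈0.5208)
After 4 (thin lens f=-25): x=-17/15 (≈-1.1333) theta=0.4755
After 5 (propagate distance d=33): x=87349/6000 (≈14.5582) theta=0.4755
After 6 (curved mirror R=39): x=87349/6000 (≈14.5582) theta=-63431/234000 (≈-0.2711)
Rounded to 4 decimal places: x = 14.5582, theta = -0.2711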